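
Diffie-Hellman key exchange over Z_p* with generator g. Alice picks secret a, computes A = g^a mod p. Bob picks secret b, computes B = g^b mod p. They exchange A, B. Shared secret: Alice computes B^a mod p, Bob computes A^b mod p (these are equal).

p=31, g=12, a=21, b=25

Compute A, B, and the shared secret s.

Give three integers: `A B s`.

Answer: 29 6 30

Derivation:
A = 12^21 mod 31  (bits of 21 = 10101)
  bit 0 = 1: r = r^2 * 12 mod 31 = 1^2 * 12 = 1*12 = 12
  bit 1 = 0: r = r^2 mod 31 = 12^2 = 20
  bit 2 = 1: r = r^2 * 12 mod 31 = 20^2 * 12 = 28*12 = 26
  bit 3 = 0: r = r^2 mod 31 = 26^2 = 25
  bit 4 = 1: r = r^2 * 12 mod 31 = 25^2 * 12 = 5*12 = 29
  -> A = 29
B = 12^25 mod 31  (bits of 25 = 11001)
  bit 0 = 1: r = r^2 * 12 mod 31 = 1^2 * 12 = 1*12 = 12
  bit 1 = 1: r = r^2 * 12 mod 31 = 12^2 * 12 = 20*12 = 23
  bit 2 = 0: r = r^2 mod 31 = 23^2 = 2
  bit 3 = 0: r = r^2 mod 31 = 2^2 = 4
  bit 4 = 1: r = r^2 * 12 mod 31 = 4^2 * 12 = 16*12 = 6
  -> B = 6
s = B^a = 6^21 mod 31  (bits of 21 = 10101)
  bit 0 = 1: r = r^2 * 6 mod 31 = 1^2 * 6 = 1*6 = 6
  bit 1 = 0: r = r^2 mod 31 = 6^2 = 5
  bit 2 = 1: r = r^2 * 6 mod 31 = 5^2 * 6 = 25*6 = 26
  bit 3 = 0: r = r^2 mod 31 = 26^2 = 25
  bit 4 = 1: r = r^2 * 6 mod 31 = 25^2 * 6 = 5*6 = 30
  -> s = B^a = 30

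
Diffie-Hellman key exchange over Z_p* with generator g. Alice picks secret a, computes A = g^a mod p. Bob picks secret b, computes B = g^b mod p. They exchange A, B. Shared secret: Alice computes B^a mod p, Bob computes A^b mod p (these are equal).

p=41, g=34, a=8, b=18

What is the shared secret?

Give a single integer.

Answer: 18

Derivation:
A = 34^8 mod 41  (bits of 8 = 1000)
  bit 0 = 1: r = r^2 * 34 mod 41 = 1^2 * 34 = 1*34 = 34
  bit 1 = 0: r = r^2 mod 41 = 34^2 = 8
  bit 2 = 0: r = r^2 mod 41 = 8^2 = 23
  bit 3 = 0: r = r^2 mod 41 = 23^2 = 37
  -> A = 37
B = 34^18 mod 41  (bits of 18 = 10010)
  bit 0 = 1: r = r^2 * 34 mod 41 = 1^2 * 34 = 1*34 = 34
  bit 1 = 0: r = r^2 mod 41 = 34^2 = 8
  bit 2 = 0: r = r^2 mod 41 = 8^2 = 23
  bit 3 = 1: r = r^2 * 34 mod 41 = 23^2 * 34 = 37*34 = 28
  bit 4 = 0: r = r^2 mod 41 = 28^2 = 5
  -> B = 5
s = B^a = 5^8 mod 41  (bits of 8 = 1000)
  bit 0 = 1: r = r^2 * 5 mod 41 = 1^2 * 5 = 1*5 = 5
  bit 1 = 0: r = r^2 mod 41 = 5^2 = 25
  bit 2 = 0: r = r^2 mod 41 = 25^2 = 10
  bit 3 = 0: r = r^2 mod 41 = 10^2 = 18
  -> s = B^a = 18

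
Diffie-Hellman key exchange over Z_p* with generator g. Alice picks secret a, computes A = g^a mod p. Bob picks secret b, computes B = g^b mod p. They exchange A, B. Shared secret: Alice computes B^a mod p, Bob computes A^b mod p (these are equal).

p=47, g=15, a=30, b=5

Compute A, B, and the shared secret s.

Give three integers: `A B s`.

Answer: 7 43 28

Derivation:
A = 15^30 mod 47  (bits of 30 = 11110)
  bit 0 = 1: r = r^2 * 15 mod 47 = 1^2 * 15 = 1*15 = 15
  bit 1 = 1: r = r^2 * 15 mod 47 = 15^2 * 15 = 37*15 = 38
  bit 2 = 1: r = r^2 * 15 mod 47 = 38^2 * 15 = 34*15 = 40
  bit 3 = 1: r = r^2 * 15 mod 47 = 40^2 * 15 = 2*15 = 30
  bit 4 = 0: r = r^2 mod 47 = 30^2 = 7
  -> A = 7
B = 15^5 mod 47  (bits of 5 = 101)
  bit 0 = 1: r = r^2 * 15 mod 47 = 1^2 * 15 = 1*15 = 15
  bit 1 = 0: r = r^2 mod 47 = 15^2 = 37
  bit 2 = 1: r = r^2 * 15 mod 47 = 37^2 * 15 = 6*15 = 43
  -> B = 43
s = B^a = 43^30 mod 47  (bits of 30 = 11110)
  bit 0 = 1: r = r^2 * 43 mod 47 = 1^2 * 43 = 1*43 = 43
  bit 1 = 1: r = r^2 * 43 mod 47 = 43^2 * 43 = 16*43 = 30
  bit 2 = 1: r = r^2 * 43 mod 47 = 30^2 * 43 = 7*43 = 19
  bit 3 = 1: r = r^2 * 43 mod 47 = 19^2 * 43 = 32*43 = 13
  bit 4 = 0: r = r^2 mod 47 = 13^2 = 28
  -> s = B^a = 28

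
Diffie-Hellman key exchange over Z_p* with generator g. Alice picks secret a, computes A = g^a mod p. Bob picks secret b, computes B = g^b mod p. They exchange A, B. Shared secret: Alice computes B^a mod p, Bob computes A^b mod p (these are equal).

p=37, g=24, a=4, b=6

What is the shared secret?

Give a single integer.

A = 24^4 mod 37  (bits of 4 = 100)
  bit 0 = 1: r = r^2 * 24 mod 37 = 1^2 * 24 = 1*24 = 24
  bit 1 = 0: r = r^2 mod 37 = 24^2 = 21
  bit 2 = 0: r = r^2 mod 37 = 21^2 = 34
  -> A = 34
B = 24^6 mod 37  (bits of 6 = 110)
  bit 0 = 1: r = r^2 * 24 mod 37 = 1^2 * 24 = 1*24 = 24
  bit 1 = 1: r = r^2 * 24 mod 37 = 24^2 * 24 = 21*24 = 23
  bit 2 = 0: r = r^2 mod 37 = 23^2 = 11
  -> B = 11
s = B^a = 11^4 mod 37  (bits of 4 = 100)
  bit 0 = 1: r = r^2 * 11 mod 37 = 1^2 * 11 = 1*11 = 11
  bit 1 = 0: r = r^2 mod 37 = 11^2 = 10
  bit 2 = 0: r = r^2 mod 37 = 10^2 = 26
  -> s = B^a = 26

Answer: 26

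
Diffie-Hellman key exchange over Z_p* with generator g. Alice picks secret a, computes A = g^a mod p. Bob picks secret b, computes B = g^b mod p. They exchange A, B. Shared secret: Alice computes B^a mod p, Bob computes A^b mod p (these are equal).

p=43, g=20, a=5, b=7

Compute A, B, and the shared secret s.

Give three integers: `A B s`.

A = 20^5 mod 43  (bits of 5 = 101)
  bit 0 = 1: r = r^2 * 20 mod 43 = 1^2 * 20 = 1*20 = 20
  bit 1 = 0: r = r^2 mod 43 = 20^2 = 13
  bit 2 = 1: r = r^2 * 20 mod 43 = 13^2 * 20 = 40*20 = 26
  -> A = 26
B = 20^7 mod 43  (bits of 7 = 111)
  bit 0 = 1: r = r^2 * 20 mod 43 = 1^2 * 20 = 1*20 = 20
  bit 1 = 1: r = r^2 * 20 mod 43 = 20^2 * 20 = 13*20 = 2
  bit 2 = 1: r = r^2 * 20 mod 43 = 2^2 * 20 = 4*20 = 37
  -> B = 37
s = B^a = 37^5 mod 43  (bits of 5 = 101)
  bit 0 = 1: r = r^2 * 37 mod 43 = 1^2 * 37 = 1*37 = 37
  bit 1 = 0: r = r^2 mod 43 = 37^2 = 36
  bit 2 = 1: r = r^2 * 37 mod 43 = 36^2 * 37 = 6*37 = 7
  -> s = B^a = 7

Answer: 26 37 7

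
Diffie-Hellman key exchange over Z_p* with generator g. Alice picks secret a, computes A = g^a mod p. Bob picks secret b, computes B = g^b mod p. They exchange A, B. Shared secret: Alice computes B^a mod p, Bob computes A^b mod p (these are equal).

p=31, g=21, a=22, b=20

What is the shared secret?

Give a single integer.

A = 21^22 mod 31  (bits of 22 = 10110)
  bit 0 = 1: r = r^2 * 21 mod 31 = 1^2 * 21 = 1*21 = 21
  bit 1 = 0: r = r^2 mod 31 = 21^2 = 7
  bit 2 = 1: r = r^2 * 21 mod 31 = 7^2 * 21 = 18*21 = 6
  bit 3 = 1: r = r^2 * 21 mod 31 = 6^2 * 21 = 5*21 = 12
  bit 4 = 0: r = r^2 mod 31 = 12^2 = 20
  -> A = 20
B = 21^20 mod 31  (bits of 20 = 10100)
  bit 0 = 1: r = r^2 * 21 mod 31 = 1^2 * 21 = 1*21 = 21
  bit 1 = 0: r = r^2 mod 31 = 21^2 = 7
  bit 2 = 1: r = r^2 * 21 mod 31 = 7^2 * 21 = 18*21 = 6
  bit 3 = 0: r = r^2 mod 31 = 6^2 = 5
  bit 4 = 0: r = r^2 mod 31 = 5^2 = 25
  -> B = 25
s = B^a = 25^22 mod 31  (bits of 22 = 10110)
  bit 0 = 1: r = r^2 * 25 mod 31 = 1^2 * 25 = 1*25 = 25
  bit 1 = 0: r = r^2 mod 31 = 25^2 = 5
  bit 2 = 1: r = r^2 * 25 mod 31 = 5^2 * 25 = 25*25 = 5
  bit 3 = 1: r = r^2 * 25 mod 31 = 5^2 * 25 = 25*25 = 5
  bit 4 = 0: r = r^2 mod 31 = 5^2 = 25
  -> s = B^a = 25

Answer: 25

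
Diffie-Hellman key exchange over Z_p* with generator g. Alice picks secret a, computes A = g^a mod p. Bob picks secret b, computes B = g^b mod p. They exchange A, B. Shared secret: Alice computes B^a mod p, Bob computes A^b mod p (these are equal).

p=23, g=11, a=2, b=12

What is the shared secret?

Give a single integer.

Answer: 6

Derivation:
A = 11^2 mod 23  (bits of 2 = 10)
  bit 0 = 1: r = r^2 * 11 mod 23 = 1^2 * 11 = 1*11 = 11
  bit 1 = 0: r = r^2 mod 23 = 11^2 = 6
  -> A = 6
B = 11^12 mod 23  (bits of 12 = 1100)
  bit 0 = 1: r = r^2 * 11 mod 23 = 1^2 * 11 = 1*11 = 11
  bit 1 = 1: r = r^2 * 11 mod 23 = 11^2 * 11 = 6*11 = 20
  bit 2 = 0: r = r^2 mod 23 = 20^2 = 9
  bit 3 = 0: r = r^2 mod 23 = 9^2 = 12
  -> B = 12
s = B^a = 12^2 mod 23  (bits of 2 = 10)
  bit 0 = 1: r = r^2 * 12 mod 23 = 1^2 * 12 = 1*12 = 12
  bit 1 = 0: r = r^2 mod 23 = 12^2 = 6
  -> s = B^a = 6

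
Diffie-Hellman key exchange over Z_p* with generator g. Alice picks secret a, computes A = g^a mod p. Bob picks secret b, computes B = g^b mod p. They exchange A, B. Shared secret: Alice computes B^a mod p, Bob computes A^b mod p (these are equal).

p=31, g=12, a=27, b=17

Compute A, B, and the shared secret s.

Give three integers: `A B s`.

A = 12^27 mod 31  (bits of 27 = 11011)
  bit 0 = 1: r = r^2 * 12 mod 31 = 1^2 * 12 = 1*12 = 12
  bit 1 = 1: r = r^2 * 12 mod 31 = 12^2 * 12 = 20*12 = 23
  bit 2 = 0: r = r^2 mod 31 = 23^2 = 2
  bit 3 = 1: r = r^2 * 12 mod 31 = 2^2 * 12 = 4*12 = 17
  bit 4 = 1: r = r^2 * 12 mod 31 = 17^2 * 12 = 10*12 = 27
  -> A = 27
B = 12^17 mod 31  (bits of 17 = 10001)
  bit 0 = 1: r = r^2 * 12 mod 31 = 1^2 * 12 = 1*12 = 12
  bit 1 = 0: r = r^2 mod 31 = 12^2 = 20
  bit 2 = 0: r = r^2 mod 31 = 20^2 = 28
  bit 3 = 0: r = r^2 mod 31 = 28^2 = 9
  bit 4 = 1: r = r^2 * 12 mod 31 = 9^2 * 12 = 19*12 = 11
  -> B = 11
s = B^a = 11^27 mod 31  (bits of 27 = 11011)
  bit 0 = 1: r = r^2 * 11 mod 31 = 1^2 * 11 = 1*11 = 11
  bit 1 = 1: r = r^2 * 11 mod 31 = 11^2 * 11 = 28*11 = 29
  bit 2 = 0: r = r^2 mod 31 = 29^2 = 4
  bit 3 = 1: r = r^2 * 11 mod 31 = 4^2 * 11 = 16*11 = 21
  bit 4 = 1: r = r^2 * 11 mod 31 = 21^2 * 11 = 7*11 = 15
  -> s = B^a = 15

Answer: 27 11 15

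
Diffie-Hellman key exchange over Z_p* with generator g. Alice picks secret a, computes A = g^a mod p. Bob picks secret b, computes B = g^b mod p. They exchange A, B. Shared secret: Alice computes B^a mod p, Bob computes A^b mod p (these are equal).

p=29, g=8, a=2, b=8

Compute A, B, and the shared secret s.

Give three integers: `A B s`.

A = 8^2 mod 29  (bits of 2 = 10)
  bit 0 = 1: r = r^2 * 8 mod 29 = 1^2 * 8 = 1*8 = 8
  bit 1 = 0: r = r^2 mod 29 = 8^2 = 6
  -> A = 6
B = 8^8 mod 29  (bits of 8 = 1000)
  bit 0 = 1: r = r^2 * 8 mod 29 = 1^2 * 8 = 1*8 = 8
  bit 1 = 0: r = r^2 mod 29 = 8^2 = 6
  bit 2 = 0: r = r^2 mod 29 = 6^2 = 7
  bit 3 = 0: r = r^2 mod 29 = 7^2 = 20
  -> B = 20
s = B^a = 20^2 mod 29  (bits of 2 = 10)
  bit 0 = 1: r = r^2 * 20 mod 29 = 1^2 * 20 = 1*20 = 20
  bit 1 = 0: r = r^2 mod 29 = 20^2 = 23
  -> s = B^a = 23

Answer: 6 20 23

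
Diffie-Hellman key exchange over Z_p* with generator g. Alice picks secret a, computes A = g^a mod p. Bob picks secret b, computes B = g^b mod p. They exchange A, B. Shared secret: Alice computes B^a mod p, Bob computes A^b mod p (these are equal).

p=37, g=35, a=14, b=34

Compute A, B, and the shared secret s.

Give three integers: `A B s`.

Answer: 30 28 34

Derivation:
A = 35^14 mod 37  (bits of 14 = 1110)
  bit 0 = 1: r = r^2 * 35 mod 37 = 1^2 * 35 = 1*35 = 35
  bit 1 = 1: r = r^2 * 35 mod 37 = 35^2 * 35 = 4*35 = 29
  bit 2 = 1: r = r^2 * 35 mod 37 = 29^2 * 35 = 27*35 = 20
  bit 3 = 0: r = r^2 mod 37 = 20^2 = 30
  -> A = 30
B = 35^34 mod 37  (bits of 34 = 100010)
  bit 0 = 1: r = r^2 * 35 mod 37 = 1^2 * 35 = 1*35 = 35
  bit 1 = 0: r = r^2 mod 37 = 35^2 = 4
  bit 2 = 0: r = r^2 mod 37 = 4^2 = 16
  bit 3 = 0: r = r^2 mod 37 = 16^2 = 34
  bit 4 = 1: r = r^2 * 35 mod 37 = 34^2 * 35 = 9*35 = 19
  bit 5 = 0: r = r^2 mod 37 = 19^2 = 28
  -> B = 28
s = B^a = 28^14 mod 37  (bits of 14 = 1110)
  bit 0 = 1: r = r^2 * 28 mod 37 = 1^2 * 28 = 1*28 = 28
  bit 1 = 1: r = r^2 * 28 mod 37 = 28^2 * 28 = 7*28 = 11
  bit 2 = 1: r = r^2 * 28 mod 37 = 11^2 * 28 = 10*28 = 21
  bit 3 = 0: r = r^2 mod 37 = 21^2 = 34
  -> s = B^a = 34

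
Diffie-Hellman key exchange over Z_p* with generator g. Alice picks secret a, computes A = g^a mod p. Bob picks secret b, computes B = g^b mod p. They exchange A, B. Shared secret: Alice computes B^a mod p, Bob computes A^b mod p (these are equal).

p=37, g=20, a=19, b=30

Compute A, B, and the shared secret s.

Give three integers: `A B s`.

A = 20^19 mod 37  (bits of 19 = 10011)
  bit 0 = 1: r = r^2 * 20 mod 37 = 1^2 * 20 = 1*20 = 20
  bit 1 = 0: r = r^2 mod 37 = 20^2 = 30
  bit 2 = 0: r = r^2 mod 37 = 30^2 = 12
  bit 3 = 1: r = r^2 * 20 mod 37 = 12^2 * 20 = 33*20 = 31
  bit 4 = 1: r = r^2 * 20 mod 37 = 31^2 * 20 = 36*20 = 17
  -> A = 17
B = 20^30 mod 37  (bits of 30 = 11110)
  bit 0 = 1: r = r^2 * 20 mod 37 = 1^2 * 20 = 1*20 = 20
  bit 1 = 1: r = r^2 * 20 mod 37 = 20^2 * 20 = 30*20 = 8
  bit 2 = 1: r = r^2 * 20 mod 37 = 8^2 * 20 = 27*20 = 22
  bit 3 = 1: r = r^2 * 20 mod 37 = 22^2 * 20 = 3*20 = 23
  bit 4 = 0: r = r^2 mod 37 = 23^2 = 11
  -> B = 11
s = B^a = 11^19 mod 37  (bits of 19 = 10011)
  bit 0 = 1: r = r^2 * 11 mod 37 = 1^2 * 11 = 1*11 = 11
  bit 1 = 0: r = r^2 mod 37 = 11^2 = 10
  bit 2 = 0: r = r^2 mod 37 = 10^2 = 26
  bit 3 = 1: r = r^2 * 11 mod 37 = 26^2 * 11 = 10*11 = 36
  bit 4 = 1: r = r^2 * 11 mod 37 = 36^2 * 11 = 1*11 = 11
  -> s = B^a = 11

Answer: 17 11 11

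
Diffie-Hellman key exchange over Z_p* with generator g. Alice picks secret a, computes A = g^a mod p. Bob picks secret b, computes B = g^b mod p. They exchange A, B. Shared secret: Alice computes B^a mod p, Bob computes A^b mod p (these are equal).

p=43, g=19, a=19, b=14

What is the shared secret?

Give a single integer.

Answer: 36

Derivation:
A = 19^19 mod 43  (bits of 19 = 10011)
  bit 0 = 1: r = r^2 * 19 mod 43 = 1^2 * 19 = 1*19 = 19
  bit 1 = 0: r = r^2 mod 43 = 19^2 = 17
  bit 2 = 0: r = r^2 mod 43 = 17^2 = 31
  bit 3 = 1: r = r^2 * 19 mod 43 = 31^2 * 19 = 15*19 = 27
  bit 4 = 1: r = r^2 * 19 mod 43 = 27^2 * 19 = 41*19 = 5
  -> A = 5
B = 19^14 mod 43  (bits of 14 = 1110)
  bit 0 = 1: r = r^2 * 19 mod 43 = 1^2 * 19 = 1*19 = 19
  bit 1 = 1: r = r^2 * 19 mod 43 = 19^2 * 19 = 17*19 = 22
  bit 2 = 1: r = r^2 * 19 mod 43 = 22^2 * 19 = 11*19 = 37
  bit 3 = 0: r = r^2 mod 43 = 37^2 = 36
  -> B = 36
s = B^a = 36^19 mod 43  (bits of 19 = 10011)
  bit 0 = 1: r = r^2 * 36 mod 43 = 1^2 * 36 = 1*36 = 36
  bit 1 = 0: r = r^2 mod 43 = 36^2 = 6
  bit 2 = 0: r = r^2 mod 43 = 6^2 = 36
  bit 3 = 1: r = r^2 * 36 mod 43 = 36^2 * 36 = 6*36 = 1
  bit 4 = 1: r = r^2 * 36 mod 43 = 1^2 * 36 = 1*36 = 36
  -> s = B^a = 36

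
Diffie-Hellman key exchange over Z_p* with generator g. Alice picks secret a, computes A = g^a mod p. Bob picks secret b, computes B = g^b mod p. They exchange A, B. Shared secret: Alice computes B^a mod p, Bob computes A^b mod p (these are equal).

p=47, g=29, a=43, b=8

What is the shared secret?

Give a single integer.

A = 29^43 mod 47  (bits of 43 = 101011)
  bit 0 = 1: r = r^2 * 29 mod 47 = 1^2 * 29 = 1*29 = 29
  bit 1 = 0: r = r^2 mod 47 = 29^2 = 42
  bit 2 = 1: r = r^2 * 29 mod 47 = 42^2 * 29 = 25*29 = 20
  bit 3 = 0: r = r^2 mod 47 = 20^2 = 24
  bit 4 = 1: r = r^2 * 29 mod 47 = 24^2 * 29 = 12*29 = 19
  bit 5 = 1: r = r^2 * 29 mod 47 = 19^2 * 29 = 32*29 = 35
  -> A = 35
B = 29^8 mod 47  (bits of 8 = 1000)
  bit 0 = 1: r = r^2 * 29 mod 47 = 1^2 * 29 = 1*29 = 29
  bit 1 = 0: r = r^2 mod 47 = 29^2 = 42
  bit 2 = 0: r = r^2 mod 47 = 42^2 = 25
  bit 3 = 0: r = r^2 mod 47 = 25^2 = 14
  -> B = 14
s = B^a = 14^43 mod 47  (bits of 43 = 101011)
  bit 0 = 1: r = r^2 * 14 mod 47 = 1^2 * 14 = 1*14 = 14
  bit 1 = 0: r = r^2 mod 47 = 14^2 = 8
  bit 2 = 1: r = r^2 * 14 mod 47 = 8^2 * 14 = 17*14 = 3
  bit 3 = 0: r = r^2 mod 47 = 3^2 = 9
  bit 4 = 1: r = r^2 * 14 mod 47 = 9^2 * 14 = 34*14 = 6
  bit 5 = 1: r = r^2 * 14 mod 47 = 6^2 * 14 = 36*14 = 34
  -> s = B^a = 34

Answer: 34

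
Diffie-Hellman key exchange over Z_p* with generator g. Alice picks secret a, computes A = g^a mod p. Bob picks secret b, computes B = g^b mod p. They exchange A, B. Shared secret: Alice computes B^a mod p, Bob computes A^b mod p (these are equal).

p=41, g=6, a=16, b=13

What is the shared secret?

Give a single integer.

A = 6^16 mod 41  (bits of 16 = 10000)
  bit 0 = 1: r = r^2 * 6 mod 41 = 1^2 * 6 = 1*6 = 6
  bit 1 = 0: r = r^2 mod 41 = 6^2 = 36
  bit 2 = 0: r = r^2 mod 41 = 36^2 = 25
  bit 3 = 0: r = r^2 mod 41 = 25^2 = 10
  bit 4 = 0: r = r^2 mod 41 = 10^2 = 18
  -> A = 18
B = 6^13 mod 41  (bits of 13 = 1101)
  bit 0 = 1: r = r^2 * 6 mod 41 = 1^2 * 6 = 1*6 = 6
  bit 1 = 1: r = r^2 * 6 mod 41 = 6^2 * 6 = 36*6 = 11
  bit 2 = 0: r = r^2 mod 41 = 11^2 = 39
  bit 3 = 1: r = r^2 * 6 mod 41 = 39^2 * 6 = 4*6 = 24
  -> B = 24
s = B^a = 24^16 mod 41  (bits of 16 = 10000)
  bit 0 = 1: r = r^2 * 24 mod 41 = 1^2 * 24 = 1*24 = 24
  bit 1 = 0: r = r^2 mod 41 = 24^2 = 2
  bit 2 = 0: r = r^2 mod 41 = 2^2 = 4
  bit 3 = 0: r = r^2 mod 41 = 4^2 = 16
  bit 4 = 0: r = r^2 mod 41 = 16^2 = 10
  -> s = B^a = 10

Answer: 10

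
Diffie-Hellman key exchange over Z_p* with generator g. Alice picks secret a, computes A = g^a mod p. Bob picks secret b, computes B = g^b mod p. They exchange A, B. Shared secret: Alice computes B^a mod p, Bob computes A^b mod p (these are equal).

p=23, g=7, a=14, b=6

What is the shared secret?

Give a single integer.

A = 7^14 mod 23  (bits of 14 = 1110)
  bit 0 = 1: r = r^2 * 7 mod 23 = 1^2 * 7 = 1*7 = 7
  bit 1 = 1: r = r^2 * 7 mod 23 = 7^2 * 7 = 3*7 = 21
  bit 2 = 1: r = r^2 * 7 mod 23 = 21^2 * 7 = 4*7 = 5
  bit 3 = 0: r = r^2 mod 23 = 5^2 = 2
  -> A = 2
B = 7^6 mod 23  (bits of 6 = 110)
  bit 0 = 1: r = r^2 * 7 mod 23 = 1^2 * 7 = 1*7 = 7
  bit 1 = 1: r = r^2 * 7 mod 23 = 7^2 * 7 = 3*7 = 21
  bit 2 = 0: r = r^2 mod 23 = 21^2 = 4
  -> B = 4
s = B^a = 4^14 mod 23  (bits of 14 = 1110)
  bit 0 = 1: r = r^2 * 4 mod 23 = 1^2 * 4 = 1*4 = 4
  bit 1 = 1: r = r^2 * 4 mod 23 = 4^2 * 4 = 16*4 = 18
  bit 2 = 1: r = r^2 * 4 mod 23 = 18^2 * 4 = 2*4 = 8
  bit 3 = 0: r = r^2 mod 23 = 8^2 = 18
  -> s = B^a = 18

Answer: 18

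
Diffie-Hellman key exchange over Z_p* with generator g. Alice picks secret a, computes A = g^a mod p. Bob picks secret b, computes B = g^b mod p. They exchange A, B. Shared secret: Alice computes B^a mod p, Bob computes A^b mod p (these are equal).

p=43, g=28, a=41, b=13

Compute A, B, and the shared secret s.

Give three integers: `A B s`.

Answer: 20 34 19

Derivation:
A = 28^41 mod 43  (bits of 41 = 101001)
  bit 0 = 1: r = r^2 * 28 mod 43 = 1^2 * 28 = 1*28 = 28
  bit 1 = 0: r = r^2 mod 43 = 28^2 = 10
  bit 2 = 1: r = r^2 * 28 mod 43 = 10^2 * 28 = 14*28 = 5
  bit 3 = 0: r = r^2 mod 43 = 5^2 = 25
  bit 4 = 0: r = r^2 mod 43 = 25^2 = 23
  bit 5 = 1: r = r^2 * 28 mod 43 = 23^2 * 28 = 13*28 = 20
  -> A = 20
B = 28^13 mod 43  (bits of 13 = 1101)
  bit 0 = 1: r = r^2 * 28 mod 43 = 1^2 * 28 = 1*28 = 28
  bit 1 = 1: r = r^2 * 28 mod 43 = 28^2 * 28 = 10*28 = 22
  bit 2 = 0: r = r^2 mod 43 = 22^2 = 11
  bit 3 = 1: r = r^2 * 28 mod 43 = 11^2 * 28 = 35*28 = 34
  -> B = 34
s = B^a = 34^41 mod 43  (bits of 41 = 101001)
  bit 0 = 1: r = r^2 * 34 mod 43 = 1^2 * 34 = 1*34 = 34
  bit 1 = 0: r = r^2 mod 43 = 34^2 = 38
  bit 2 = 1: r = r^2 * 34 mod 43 = 38^2 * 34 = 25*34 = 33
  bit 3 = 0: r = r^2 mod 43 = 33^2 = 14
  bit 4 = 0: r = r^2 mod 43 = 14^2 = 24
  bit 5 = 1: r = r^2 * 34 mod 43 = 24^2 * 34 = 17*34 = 19
  -> s = B^a = 19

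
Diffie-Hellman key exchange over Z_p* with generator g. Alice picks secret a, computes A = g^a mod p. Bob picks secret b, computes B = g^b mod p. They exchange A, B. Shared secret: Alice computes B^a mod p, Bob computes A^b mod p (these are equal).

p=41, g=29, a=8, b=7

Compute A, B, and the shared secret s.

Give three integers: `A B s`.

A = 29^8 mod 41  (bits of 8 = 1000)
  bit 0 = 1: r = r^2 * 29 mod 41 = 1^2 * 29 = 1*29 = 29
  bit 1 = 0: r = r^2 mod 41 = 29^2 = 21
  bit 2 = 0: r = r^2 mod 41 = 21^2 = 31
  bit 3 = 0: r = r^2 mod 41 = 31^2 = 18
  -> A = 18
B = 29^7 mod 41  (bits of 7 = 111)
  bit 0 = 1: r = r^2 * 29 mod 41 = 1^2 * 29 = 1*29 = 29
  bit 1 = 1: r = r^2 * 29 mod 41 = 29^2 * 29 = 21*29 = 35
  bit 2 = 1: r = r^2 * 29 mod 41 = 35^2 * 29 = 36*29 = 19
  -> B = 19
s = B^a = 19^8 mod 41  (bits of 8 = 1000)
  bit 0 = 1: r = r^2 * 19 mod 41 = 1^2 * 19 = 1*19 = 19
  bit 1 = 0: r = r^2 mod 41 = 19^2 = 33
  bit 2 = 0: r = r^2 mod 41 = 33^2 = 23
  bit 3 = 0: r = r^2 mod 41 = 23^2 = 37
  -> s = B^a = 37

Answer: 18 19 37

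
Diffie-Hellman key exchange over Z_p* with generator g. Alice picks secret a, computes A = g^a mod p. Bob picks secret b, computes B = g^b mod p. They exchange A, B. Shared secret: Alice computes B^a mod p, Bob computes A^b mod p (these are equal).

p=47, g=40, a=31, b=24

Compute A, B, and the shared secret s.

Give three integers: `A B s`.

A = 40^31 mod 47  (bits of 31 = 11111)
  bit 0 = 1: r = r^2 * 40 mod 47 = 1^2 * 40 = 1*40 = 40
  bit 1 = 1: r = r^2 * 40 mod 47 = 40^2 * 40 = 2*40 = 33
  bit 2 = 1: r = r^2 * 40 mod 47 = 33^2 * 40 = 8*40 = 38
  bit 3 = 1: r = r^2 * 40 mod 47 = 38^2 * 40 = 34*40 = 44
  bit 4 = 1: r = r^2 * 40 mod 47 = 44^2 * 40 = 9*40 = 31
  -> A = 31
B = 40^24 mod 47  (bits of 24 = 11000)
  bit 0 = 1: r = r^2 * 40 mod 47 = 1^2 * 40 = 1*40 = 40
  bit 1 = 1: r = r^2 * 40 mod 47 = 40^2 * 40 = 2*40 = 33
  bit 2 = 0: r = r^2 mod 47 = 33^2 = 8
  bit 3 = 0: r = r^2 mod 47 = 8^2 = 17
  bit 4 = 0: r = r^2 mod 47 = 17^2 = 7
  -> B = 7
s = B^a = 7^31 mod 47  (bits of 31 = 11111)
  bit 0 = 1: r = r^2 * 7 mod 47 = 1^2 * 7 = 1*7 = 7
  bit 1 = 1: r = r^2 * 7 mod 47 = 7^2 * 7 = 2*7 = 14
  bit 2 = 1: r = r^2 * 7 mod 47 = 14^2 * 7 = 8*7 = 9
  bit 3 = 1: r = r^2 * 7 mod 47 = 9^2 * 7 = 34*7 = 3
  bit 4 = 1: r = r^2 * 7 mod 47 = 3^2 * 7 = 9*7 = 16
  -> s = B^a = 16

Answer: 31 7 16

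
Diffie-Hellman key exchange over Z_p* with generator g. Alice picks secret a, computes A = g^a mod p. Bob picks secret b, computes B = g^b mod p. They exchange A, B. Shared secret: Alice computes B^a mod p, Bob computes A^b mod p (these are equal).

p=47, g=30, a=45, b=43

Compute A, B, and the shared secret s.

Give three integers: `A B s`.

Answer: 11 15 22

Derivation:
A = 30^45 mod 47  (bits of 45 = 101101)
  bit 0 = 1: r = r^2 * 30 mod 47 = 1^2 * 30 = 1*30 = 30
  bit 1 = 0: r = r^2 mod 47 = 30^2 = 7
  bit 2 = 1: r = r^2 * 30 mod 47 = 7^2 * 30 = 2*30 = 13
  bit 3 = 1: r = r^2 * 30 mod 47 = 13^2 * 30 = 28*30 = 41
  bit 4 = 0: r = r^2 mod 47 = 41^2 = 36
  bit 5 = 1: r = r^2 * 30 mod 47 = 36^2 * 30 = 27*30 = 11
  -> A = 11
B = 30^43 mod 47  (bits of 43 = 101011)
  bit 0 = 1: r = r^2 * 30 mod 47 = 1^2 * 30 = 1*30 = 30
  bit 1 = 0: r = r^2 mod 47 = 30^2 = 7
  bit 2 = 1: r = r^2 * 30 mod 47 = 7^2 * 30 = 2*30 = 13
  bit 3 = 0: r = r^2 mod 47 = 13^2 = 28
  bit 4 = 1: r = r^2 * 30 mod 47 = 28^2 * 30 = 32*30 = 20
  bit 5 = 1: r = r^2 * 30 mod 47 = 20^2 * 30 = 24*30 = 15
  -> B = 15
s = B^a = 15^45 mod 47  (bits of 45 = 101101)
  bit 0 = 1: r = r^2 * 15 mod 47 = 1^2 * 15 = 1*15 = 15
  bit 1 = 0: r = r^2 mod 47 = 15^2 = 37
  bit 2 = 1: r = r^2 * 15 mod 47 = 37^2 * 15 = 6*15 = 43
  bit 3 = 1: r = r^2 * 15 mod 47 = 43^2 * 15 = 16*15 = 5
  bit 4 = 0: r = r^2 mod 47 = 5^2 = 25
  bit 5 = 1: r = r^2 * 15 mod 47 = 25^2 * 15 = 14*15 = 22
  -> s = B^a = 22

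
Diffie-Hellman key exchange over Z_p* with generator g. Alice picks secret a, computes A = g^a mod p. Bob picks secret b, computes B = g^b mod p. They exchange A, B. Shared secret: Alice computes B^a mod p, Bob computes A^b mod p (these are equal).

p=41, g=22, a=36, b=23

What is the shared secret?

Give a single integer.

Answer: 4

Derivation:
A = 22^36 mod 41  (bits of 36 = 100100)
  bit 0 = 1: r = r^2 * 22 mod 41 = 1^2 * 22 = 1*22 = 22
  bit 1 = 0: r = r^2 mod 41 = 22^2 = 33
  bit 2 = 0: r = r^2 mod 41 = 33^2 = 23
  bit 3 = 1: r = r^2 * 22 mod 41 = 23^2 * 22 = 37*22 = 35
  bit 4 = 0: r = r^2 mod 41 = 35^2 = 36
  bit 5 = 0: r = r^2 mod 41 = 36^2 = 25
  -> A = 25
B = 22^23 mod 41  (bits of 23 = 10111)
  bit 0 = 1: r = r^2 * 22 mod 41 = 1^2 * 22 = 1*22 = 22
  bit 1 = 0: r = r^2 mod 41 = 22^2 = 33
  bit 2 = 1: r = r^2 * 22 mod 41 = 33^2 * 22 = 23*22 = 14
  bit 3 = 1: r = r^2 * 22 mod 41 = 14^2 * 22 = 32*22 = 7
  bit 4 = 1: r = r^2 * 22 mod 41 = 7^2 * 22 = 8*22 = 12
  -> B = 12
s = B^a = 12^36 mod 41  (bits of 36 = 100100)
  bit 0 = 1: r = r^2 * 12 mod 41 = 1^2 * 12 = 1*12 = 12
  bit 1 = 0: r = r^2 mod 41 = 12^2 = 21
  bit 2 = 0: r = r^2 mod 41 = 21^2 = 31
  bit 3 = 1: r = r^2 * 12 mod 41 = 31^2 * 12 = 18*12 = 11
  bit 4 = 0: r = r^2 mod 41 = 11^2 = 39
  bit 5 = 0: r = r^2 mod 41 = 39^2 = 4
  -> s = B^a = 4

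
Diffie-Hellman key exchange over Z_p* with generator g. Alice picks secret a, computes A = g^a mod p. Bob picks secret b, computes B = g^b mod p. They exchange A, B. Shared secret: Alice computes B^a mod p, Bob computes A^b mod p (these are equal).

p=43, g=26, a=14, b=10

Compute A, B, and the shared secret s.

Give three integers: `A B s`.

Answer: 6 9 6

Derivation:
A = 26^14 mod 43  (bits of 14 = 1110)
  bit 0 = 1: r = r^2 * 26 mod 43 = 1^2 * 26 = 1*26 = 26
  bit 1 = 1: r = r^2 * 26 mod 43 = 26^2 * 26 = 31*26 = 32
  bit 2 = 1: r = r^2 * 26 mod 43 = 32^2 * 26 = 35*26 = 7
  bit 3 = 0: r = r^2 mod 43 = 7^2 = 6
  -> A = 6
B = 26^10 mod 43  (bits of 10 = 1010)
  bit 0 = 1: r = r^2 * 26 mod 43 = 1^2 * 26 = 1*26 = 26
  bit 1 = 0: r = r^2 mod 43 = 26^2 = 31
  bit 2 = 1: r = r^2 * 26 mod 43 = 31^2 * 26 = 15*26 = 3
  bit 3 = 0: r = r^2 mod 43 = 3^2 = 9
  -> B = 9
s = B^a = 9^14 mod 43  (bits of 14 = 1110)
  bit 0 = 1: r = r^2 * 9 mod 43 = 1^2 * 9 = 1*9 = 9
  bit 1 = 1: r = r^2 * 9 mod 43 = 9^2 * 9 = 38*9 = 41
  bit 2 = 1: r = r^2 * 9 mod 43 = 41^2 * 9 = 4*9 = 36
  bit 3 = 0: r = r^2 mod 43 = 36^2 = 6
  -> s = B^a = 6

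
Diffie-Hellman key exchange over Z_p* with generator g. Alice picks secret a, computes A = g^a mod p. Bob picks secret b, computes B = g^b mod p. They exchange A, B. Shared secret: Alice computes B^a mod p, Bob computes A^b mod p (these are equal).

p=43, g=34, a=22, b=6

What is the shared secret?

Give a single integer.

Answer: 4

Derivation:
A = 34^22 mod 43  (bits of 22 = 10110)
  bit 0 = 1: r = r^2 * 34 mod 43 = 1^2 * 34 = 1*34 = 34
  bit 1 = 0: r = r^2 mod 43 = 34^2 = 38
  bit 2 = 1: r = r^2 * 34 mod 43 = 38^2 * 34 = 25*34 = 33
  bit 3 = 1: r = r^2 * 34 mod 43 = 33^2 * 34 = 14*34 = 3
  bit 4 = 0: r = r^2 mod 43 = 3^2 = 9
  -> A = 9
B = 34^6 mod 43  (bits of 6 = 110)
  bit 0 = 1: r = r^2 * 34 mod 43 = 1^2 * 34 = 1*34 = 34
  bit 1 = 1: r = r^2 * 34 mod 43 = 34^2 * 34 = 38*34 = 2
  bit 2 = 0: r = r^2 mod 43 = 2^2 = 4
  -> B = 4
s = B^a = 4^22 mod 43  (bits of 22 = 10110)
  bit 0 = 1: r = r^2 * 4 mod 43 = 1^2 * 4 = 1*4 = 4
  bit 1 = 0: r = r^2 mod 43 = 4^2 = 16
  bit 2 = 1: r = r^2 * 4 mod 43 = 16^2 * 4 = 41*4 = 35
  bit 3 = 1: r = r^2 * 4 mod 43 = 35^2 * 4 = 21*4 = 41
  bit 4 = 0: r = r^2 mod 43 = 41^2 = 4
  -> s = B^a = 4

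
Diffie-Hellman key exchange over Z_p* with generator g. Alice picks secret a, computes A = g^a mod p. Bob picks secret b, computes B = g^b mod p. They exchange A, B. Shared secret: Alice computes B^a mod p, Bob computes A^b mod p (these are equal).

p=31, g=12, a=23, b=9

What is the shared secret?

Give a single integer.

A = 12^23 mod 31  (bits of 23 = 10111)
  bit 0 = 1: r = r^2 * 12 mod 31 = 1^2 * 12 = 1*12 = 12
  bit 1 = 0: r = r^2 mod 31 = 12^2 = 20
  bit 2 = 1: r = r^2 * 12 mod 31 = 20^2 * 12 = 28*12 = 26
  bit 3 = 1: r = r^2 * 12 mod 31 = 26^2 * 12 = 25*12 = 21
  bit 4 = 1: r = r^2 * 12 mod 31 = 21^2 * 12 = 7*12 = 22
  -> A = 22
B = 12^9 mod 31  (bits of 9 = 1001)
  bit 0 = 1: r = r^2 * 12 mod 31 = 1^2 * 12 = 1*12 = 12
  bit 1 = 0: r = r^2 mod 31 = 12^2 = 20
  bit 2 = 0: r = r^2 mod 31 = 20^2 = 28
  bit 3 = 1: r = r^2 * 12 mod 31 = 28^2 * 12 = 9*12 = 15
  -> B = 15
s = B^a = 15^23 mod 31  (bits of 23 = 10111)
  bit 0 = 1: r = r^2 * 15 mod 31 = 1^2 * 15 = 1*15 = 15
  bit 1 = 0: r = r^2 mod 31 = 15^2 = 8
  bit 2 = 1: r = r^2 * 15 mod 31 = 8^2 * 15 = 2*15 = 30
  bit 3 = 1: r = r^2 * 15 mod 31 = 30^2 * 15 = 1*15 = 15
  bit 4 = 1: r = r^2 * 15 mod 31 = 15^2 * 15 = 8*15 = 27
  -> s = B^a = 27

Answer: 27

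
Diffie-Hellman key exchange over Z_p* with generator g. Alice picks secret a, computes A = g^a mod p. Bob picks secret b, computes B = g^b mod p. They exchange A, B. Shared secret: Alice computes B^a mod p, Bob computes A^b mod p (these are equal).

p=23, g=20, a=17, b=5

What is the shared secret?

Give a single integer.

Answer: 17

Derivation:
A = 20^17 mod 23  (bits of 17 = 10001)
  bit 0 = 1: r = r^2 * 20 mod 23 = 1^2 * 20 = 1*20 = 20
  bit 1 = 0: r = r^2 mod 23 = 20^2 = 9
  bit 2 = 0: r = r^2 mod 23 = 9^2 = 12
  bit 3 = 0: r = r^2 mod 23 = 12^2 = 6
  bit 4 = 1: r = r^2 * 20 mod 23 = 6^2 * 20 = 13*20 = 7
  -> A = 7
B = 20^5 mod 23  (bits of 5 = 101)
  bit 0 = 1: r = r^2 * 20 mod 23 = 1^2 * 20 = 1*20 = 20
  bit 1 = 0: r = r^2 mod 23 = 20^2 = 9
  bit 2 = 1: r = r^2 * 20 mod 23 = 9^2 * 20 = 12*20 = 10
  -> B = 10
s = B^a = 10^17 mod 23  (bits of 17 = 10001)
  bit 0 = 1: r = r^2 * 10 mod 23 = 1^2 * 10 = 1*10 = 10
  bit 1 = 0: r = r^2 mod 23 = 10^2 = 8
  bit 2 = 0: r = r^2 mod 23 = 8^2 = 18
  bit 3 = 0: r = r^2 mod 23 = 18^2 = 2
  bit 4 = 1: r = r^2 * 10 mod 23 = 2^2 * 10 = 4*10 = 17
  -> s = B^a = 17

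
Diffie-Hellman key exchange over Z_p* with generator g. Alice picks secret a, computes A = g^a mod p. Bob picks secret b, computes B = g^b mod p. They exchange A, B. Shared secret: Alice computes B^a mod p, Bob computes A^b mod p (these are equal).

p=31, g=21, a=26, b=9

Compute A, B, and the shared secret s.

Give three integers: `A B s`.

A = 21^26 mod 31  (bits of 26 = 11010)
  bit 0 = 1: r = r^2 * 21 mod 31 = 1^2 * 21 = 1*21 = 21
  bit 1 = 1: r = r^2 * 21 mod 31 = 21^2 * 21 = 7*21 = 23
  bit 2 = 0: r = r^2 mod 31 = 23^2 = 2
  bit 3 = 1: r = r^2 * 21 mod 31 = 2^2 * 21 = 4*21 = 22
  bit 4 = 0: r = r^2 mod 31 = 22^2 = 19
  -> A = 19
B = 21^9 mod 31  (bits of 9 = 1001)
  bit 0 = 1: r = r^2 * 21 mod 31 = 1^2 * 21 = 1*21 = 21
  bit 1 = 0: r = r^2 mod 31 = 21^2 = 7
  bit 2 = 0: r = r^2 mod 31 = 7^2 = 18
  bit 3 = 1: r = r^2 * 21 mod 31 = 18^2 * 21 = 14*21 = 15
  -> B = 15
s = B^a = 15^26 mod 31  (bits of 26 = 11010)
  bit 0 = 1: r = r^2 * 15 mod 31 = 1^2 * 15 = 1*15 = 15
  bit 1 = 1: r = r^2 * 15 mod 31 = 15^2 * 15 = 8*15 = 27
  bit 2 = 0: r = r^2 mod 31 = 27^2 = 16
  bit 3 = 1: r = r^2 * 15 mod 31 = 16^2 * 15 = 8*15 = 27
  bit 4 = 0: r = r^2 mod 31 = 27^2 = 16
  -> s = B^a = 16

Answer: 19 15 16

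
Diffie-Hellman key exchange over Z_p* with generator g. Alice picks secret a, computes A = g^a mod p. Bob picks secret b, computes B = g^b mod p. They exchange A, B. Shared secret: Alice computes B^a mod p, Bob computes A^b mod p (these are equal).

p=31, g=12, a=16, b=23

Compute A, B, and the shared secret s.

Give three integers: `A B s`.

A = 12^16 mod 31  (bits of 16 = 10000)
  bit 0 = 1: r = r^2 * 12 mod 31 = 1^2 * 12 = 1*12 = 12
  bit 1 = 0: r = r^2 mod 31 = 12^2 = 20
  bit 2 = 0: r = r^2 mod 31 = 20^2 = 28
  bit 3 = 0: r = r^2 mod 31 = 28^2 = 9
  bit 4 = 0: r = r^2 mod 31 = 9^2 = 19
  -> A = 19
B = 12^23 mod 31  (bits of 23 = 10111)
  bit 0 = 1: r = r^2 * 12 mod 31 = 1^2 * 12 = 1*12 = 12
  bit 1 = 0: r = r^2 mod 31 = 12^2 = 20
  bit 2 = 1: r = r^2 * 12 mod 31 = 20^2 * 12 = 28*12 = 26
  bit 3 = 1: r = r^2 * 12 mod 31 = 26^2 * 12 = 25*12 = 21
  bit 4 = 1: r = r^2 * 12 mod 31 = 21^2 * 12 = 7*12 = 22
  -> B = 22
s = B^a = 22^16 mod 31  (bits of 16 = 10000)
  bit 0 = 1: r = r^2 * 22 mod 31 = 1^2 * 22 = 1*22 = 22
  bit 1 = 0: r = r^2 mod 31 = 22^2 = 19
  bit 2 = 0: r = r^2 mod 31 = 19^2 = 20
  bit 3 = 0: r = r^2 mod 31 = 20^2 = 28
  bit 4 = 0: r = r^2 mod 31 = 28^2 = 9
  -> s = B^a = 9

Answer: 19 22 9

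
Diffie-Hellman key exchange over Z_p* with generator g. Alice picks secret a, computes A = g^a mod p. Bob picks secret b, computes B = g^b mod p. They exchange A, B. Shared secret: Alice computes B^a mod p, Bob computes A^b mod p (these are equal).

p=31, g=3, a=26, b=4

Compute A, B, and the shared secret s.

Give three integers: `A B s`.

A = 3^26 mod 31  (bits of 26 = 11010)
  bit 0 = 1: r = r^2 * 3 mod 31 = 1^2 * 3 = 1*3 = 3
  bit 1 = 1: r = r^2 * 3 mod 31 = 3^2 * 3 = 9*3 = 27
  bit 2 = 0: r = r^2 mod 31 = 27^2 = 16
  bit 3 = 1: r = r^2 * 3 mod 31 = 16^2 * 3 = 8*3 = 24
  bit 4 = 0: r = r^2 mod 31 = 24^2 = 18
  -> A = 18
B = 3^4 mod 31  (bits of 4 = 100)
  bit 0 = 1: r = r^2 * 3 mod 31 = 1^2 * 3 = 1*3 = 3
  bit 1 = 0: r = r^2 mod 31 = 3^2 = 9
  bit 2 = 0: r = r^2 mod 31 = 9^2 = 19
  -> B = 19
s = B^a = 19^26 mod 31  (bits of 26 = 11010)
  bit 0 = 1: r = r^2 * 19 mod 31 = 1^2 * 19 = 1*19 = 19
  bit 1 = 1: r = r^2 * 19 mod 31 = 19^2 * 19 = 20*19 = 8
  bit 2 = 0: r = r^2 mod 31 = 8^2 = 2
  bit 3 = 1: r = r^2 * 19 mod 31 = 2^2 * 19 = 4*19 = 14
  bit 4 = 0: r = r^2 mod 31 = 14^2 = 10
  -> s = B^a = 10

Answer: 18 19 10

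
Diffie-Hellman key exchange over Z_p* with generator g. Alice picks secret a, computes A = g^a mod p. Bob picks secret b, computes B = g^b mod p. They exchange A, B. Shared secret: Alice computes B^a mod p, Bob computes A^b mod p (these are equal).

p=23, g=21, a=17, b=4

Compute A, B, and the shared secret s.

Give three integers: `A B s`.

A = 21^17 mod 23  (bits of 17 = 10001)
  bit 0 = 1: r = r^2 * 21 mod 23 = 1^2 * 21 = 1*21 = 21
  bit 1 = 0: r = r^2 mod 23 = 21^2 = 4
  bit 2 = 0: r = r^2 mod 23 = 4^2 = 16
  bit 3 = 0: r = r^2 mod 23 = 16^2 = 3
  bit 4 = 1: r = r^2 * 21 mod 23 = 3^2 * 21 = 9*21 = 5
  -> A = 5
B = 21^4 mod 23  (bits of 4 = 100)
  bit 0 = 1: r = r^2 * 21 mod 23 = 1^2 * 21 = 1*21 = 21
  bit 1 = 0: r = r^2 mod 23 = 21^2 = 4
  bit 2 = 0: r = r^2 mod 23 = 4^2 = 16
  -> B = 16
s = B^a = 16^17 mod 23  (bits of 17 = 10001)
  bit 0 = 1: r = r^2 * 16 mod 23 = 1^2 * 16 = 1*16 = 16
  bit 1 = 0: r = r^2 mod 23 = 16^2 = 3
  bit 2 = 0: r = r^2 mod 23 = 3^2 = 9
  bit 3 = 0: r = r^2 mod 23 = 9^2 = 12
  bit 4 = 1: r = r^2 * 16 mod 23 = 12^2 * 16 = 6*16 = 4
  -> s = B^a = 4

Answer: 5 16 4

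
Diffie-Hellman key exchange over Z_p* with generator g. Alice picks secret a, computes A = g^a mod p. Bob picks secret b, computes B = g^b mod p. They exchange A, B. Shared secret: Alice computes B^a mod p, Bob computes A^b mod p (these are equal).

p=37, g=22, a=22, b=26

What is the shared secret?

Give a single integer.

Answer: 33

Derivation:
A = 22^22 mod 37  (bits of 22 = 10110)
  bit 0 = 1: r = r^2 * 22 mod 37 = 1^2 * 22 = 1*22 = 22
  bit 1 = 0: r = r^2 mod 37 = 22^2 = 3
  bit 2 = 1: r = r^2 * 22 mod 37 = 3^2 * 22 = 9*22 = 13
  bit 3 = 1: r = r^2 * 22 mod 37 = 13^2 * 22 = 21*22 = 18
  bit 4 = 0: r = r^2 mod 37 = 18^2 = 28
  -> A = 28
B = 22^26 mod 37  (bits of 26 = 11010)
  bit 0 = 1: r = r^2 * 22 mod 37 = 1^2 * 22 = 1*22 = 22
  bit 1 = 1: r = r^2 * 22 mod 37 = 22^2 * 22 = 3*22 = 29
  bit 2 = 0: r = r^2 mod 37 = 29^2 = 27
  bit 3 = 1: r = r^2 * 22 mod 37 = 27^2 * 22 = 26*22 = 17
  bit 4 = 0: r = r^2 mod 37 = 17^2 = 30
  -> B = 30
s = B^a = 30^22 mod 37  (bits of 22 = 10110)
  bit 0 = 1: r = r^2 * 30 mod 37 = 1^2 * 30 = 1*30 = 30
  bit 1 = 0: r = r^2 mod 37 = 30^2 = 12
  bit 2 = 1: r = r^2 * 30 mod 37 = 12^2 * 30 = 33*30 = 28
  bit 3 = 1: r = r^2 * 30 mod 37 = 28^2 * 30 = 7*30 = 25
  bit 4 = 0: r = r^2 mod 37 = 25^2 = 33
  -> s = B^a = 33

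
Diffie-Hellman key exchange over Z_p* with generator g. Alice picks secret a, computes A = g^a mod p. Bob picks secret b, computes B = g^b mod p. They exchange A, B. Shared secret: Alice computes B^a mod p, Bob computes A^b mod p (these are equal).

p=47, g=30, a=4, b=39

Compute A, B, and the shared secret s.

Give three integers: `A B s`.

Answer: 2 31 18

Derivation:
A = 30^4 mod 47  (bits of 4 = 100)
  bit 0 = 1: r = r^2 * 30 mod 47 = 1^2 * 30 = 1*30 = 30
  bit 1 = 0: r = r^2 mod 47 = 30^2 = 7
  bit 2 = 0: r = r^2 mod 47 = 7^2 = 2
  -> A = 2
B = 30^39 mod 47  (bits of 39 = 100111)
  bit 0 = 1: r = r^2 * 30 mod 47 = 1^2 * 30 = 1*30 = 30
  bit 1 = 0: r = r^2 mod 47 = 30^2 = 7
  bit 2 = 0: r = r^2 mod 47 = 7^2 = 2
  bit 3 = 1: r = r^2 * 30 mod 47 = 2^2 * 30 = 4*30 = 26
  bit 4 = 1: r = r^2 * 30 mod 47 = 26^2 * 30 = 18*30 = 23
  bit 5 = 1: r = r^2 * 30 mod 47 = 23^2 * 30 = 12*30 = 31
  -> B = 31
s = B^a = 31^4 mod 47  (bits of 4 = 100)
  bit 0 = 1: r = r^2 * 31 mod 47 = 1^2 * 31 = 1*31 = 31
  bit 1 = 0: r = r^2 mod 47 = 31^2 = 21
  bit 2 = 0: r = r^2 mod 47 = 21^2 = 18
  -> s = B^a = 18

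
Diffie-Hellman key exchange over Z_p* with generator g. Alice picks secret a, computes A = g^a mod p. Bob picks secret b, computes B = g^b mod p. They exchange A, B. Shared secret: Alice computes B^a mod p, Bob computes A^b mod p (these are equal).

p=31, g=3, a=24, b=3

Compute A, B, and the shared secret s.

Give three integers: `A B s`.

A = 3^24 mod 31  (bits of 24 = 11000)
  bit 0 = 1: r = r^2 * 3 mod 31 = 1^2 * 3 = 1*3 = 3
  bit 1 = 1: r = r^2 * 3 mod 31 = 3^2 * 3 = 9*3 = 27
  bit 2 = 0: r = r^2 mod 31 = 27^2 = 16
  bit 3 = 0: r = r^2 mod 31 = 16^2 = 8
  bit 4 = 0: r = r^2 mod 31 = 8^2 = 2
  -> A = 2
B = 3^3 mod 31  (bits of 3 = 11)
  bit 0 = 1: r = r^2 * 3 mod 31 = 1^2 * 3 = 1*3 = 3
  bit 1 = 1: r = r^2 * 3 mod 31 = 3^2 * 3 = 9*3 = 27
  -> B = 27
s = B^a = 27^24 mod 31  (bits of 24 = 11000)
  bit 0 = 1: r = r^2 * 27 mod 31 = 1^2 * 27 = 1*27 = 27
  bit 1 = 1: r = r^2 * 27 mod 31 = 27^2 * 27 = 16*27 = 29
  bit 2 = 0: r = r^2 mod 31 = 29^2 = 4
  bit 3 = 0: r = r^2 mod 31 = 4^2 = 16
  bit 4 = 0: r = r^2 mod 31 = 16^2 = 8
  -> s = B^a = 8

Answer: 2 27 8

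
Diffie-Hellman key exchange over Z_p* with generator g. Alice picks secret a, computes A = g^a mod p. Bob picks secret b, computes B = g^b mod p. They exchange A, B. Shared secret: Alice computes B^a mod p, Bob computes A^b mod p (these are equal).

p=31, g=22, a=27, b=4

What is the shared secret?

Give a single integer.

Answer: 16

Derivation:
A = 22^27 mod 31  (bits of 27 = 11011)
  bit 0 = 1: r = r^2 * 22 mod 31 = 1^2 * 22 = 1*22 = 22
  bit 1 = 1: r = r^2 * 22 mod 31 = 22^2 * 22 = 19*22 = 15
  bit 2 = 0: r = r^2 mod 31 = 15^2 = 8
  bit 3 = 1: r = r^2 * 22 mod 31 = 8^2 * 22 = 2*22 = 13
  bit 4 = 1: r = r^2 * 22 mod 31 = 13^2 * 22 = 14*22 = 29
  -> A = 29
B = 22^4 mod 31  (bits of 4 = 100)
  bit 0 = 1: r = r^2 * 22 mod 31 = 1^2 * 22 = 1*22 = 22
  bit 1 = 0: r = r^2 mod 31 = 22^2 = 19
  bit 2 = 0: r = r^2 mod 31 = 19^2 = 20
  -> B = 20
s = B^a = 20^27 mod 31  (bits of 27 = 11011)
  bit 0 = 1: r = r^2 * 20 mod 31 = 1^2 * 20 = 1*20 = 20
  bit 1 = 1: r = r^2 * 20 mod 31 = 20^2 * 20 = 28*20 = 2
  bit 2 = 0: r = r^2 mod 31 = 2^2 = 4
  bit 3 = 1: r = r^2 * 20 mod 31 = 4^2 * 20 = 16*20 = 10
  bit 4 = 1: r = r^2 * 20 mod 31 = 10^2 * 20 = 7*20 = 16
  -> s = B^a = 16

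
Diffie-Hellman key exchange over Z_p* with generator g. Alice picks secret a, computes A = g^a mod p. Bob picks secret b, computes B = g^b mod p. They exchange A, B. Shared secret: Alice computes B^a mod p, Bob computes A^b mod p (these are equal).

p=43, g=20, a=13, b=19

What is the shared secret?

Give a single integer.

Answer: 5

Derivation:
A = 20^13 mod 43  (bits of 13 = 1101)
  bit 0 = 1: r = r^2 * 20 mod 43 = 1^2 * 20 = 1*20 = 20
  bit 1 = 1: r = r^2 * 20 mod 43 = 20^2 * 20 = 13*20 = 2
  bit 2 = 0: r = r^2 mod 43 = 2^2 = 4
  bit 3 = 1: r = r^2 * 20 mod 43 = 4^2 * 20 = 16*20 = 19
  -> A = 19
B = 20^19 mod 43  (bits of 19 = 10011)
  bit 0 = 1: r = r^2 * 20 mod 43 = 1^2 * 20 = 1*20 = 20
  bit 1 = 0: r = r^2 mod 43 = 20^2 = 13
  bit 2 = 0: r = r^2 mod 43 = 13^2 = 40
  bit 3 = 1: r = r^2 * 20 mod 43 = 40^2 * 20 = 9*20 = 8
  bit 4 = 1: r = r^2 * 20 mod 43 = 8^2 * 20 = 21*20 = 33
  -> B = 33
s = B^a = 33^13 mod 43  (bits of 13 = 1101)
  bit 0 = 1: r = r^2 * 33 mod 43 = 1^2 * 33 = 1*33 = 33
  bit 1 = 1: r = r^2 * 33 mod 43 = 33^2 * 33 = 14*33 = 32
  bit 2 = 0: r = r^2 mod 43 = 32^2 = 35
  bit 3 = 1: r = r^2 * 33 mod 43 = 35^2 * 33 = 21*33 = 5
  -> s = B^a = 5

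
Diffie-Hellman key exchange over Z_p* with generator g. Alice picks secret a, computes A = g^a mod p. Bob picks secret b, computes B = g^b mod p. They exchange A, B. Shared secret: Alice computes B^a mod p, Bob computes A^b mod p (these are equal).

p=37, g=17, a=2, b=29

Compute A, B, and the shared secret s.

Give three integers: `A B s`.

Answer: 30 5 25

Derivation:
A = 17^2 mod 37  (bits of 2 = 10)
  bit 0 = 1: r = r^2 * 17 mod 37 = 1^2 * 17 = 1*17 = 17
  bit 1 = 0: r = r^2 mod 37 = 17^2 = 30
  -> A = 30
B = 17^29 mod 37  (bits of 29 = 11101)
  bit 0 = 1: r = r^2 * 17 mod 37 = 1^2 * 17 = 1*17 = 17
  bit 1 = 1: r = r^2 * 17 mod 37 = 17^2 * 17 = 30*17 = 29
  bit 2 = 1: r = r^2 * 17 mod 37 = 29^2 * 17 = 27*17 = 15
  bit 3 = 0: r = r^2 mod 37 = 15^2 = 3
  bit 4 = 1: r = r^2 * 17 mod 37 = 3^2 * 17 = 9*17 = 5
  -> B = 5
s = B^a = 5^2 mod 37  (bits of 2 = 10)
  bit 0 = 1: r = r^2 * 5 mod 37 = 1^2 * 5 = 1*5 = 5
  bit 1 = 0: r = r^2 mod 37 = 5^2 = 25
  -> s = B^a = 25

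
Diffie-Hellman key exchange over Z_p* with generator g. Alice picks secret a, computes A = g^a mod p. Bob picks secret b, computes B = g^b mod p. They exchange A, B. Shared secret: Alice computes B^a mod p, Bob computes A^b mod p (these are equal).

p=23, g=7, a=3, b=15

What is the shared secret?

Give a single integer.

Answer: 7

Derivation:
A = 7^3 mod 23  (bits of 3 = 11)
  bit 0 = 1: r = r^2 * 7 mod 23 = 1^2 * 7 = 1*7 = 7
  bit 1 = 1: r = r^2 * 7 mod 23 = 7^2 * 7 = 3*7 = 21
  -> A = 21
B = 7^15 mod 23  (bits of 15 = 1111)
  bit 0 = 1: r = r^2 * 7 mod 23 = 1^2 * 7 = 1*7 = 7
  bit 1 = 1: r = r^2 * 7 mod 23 = 7^2 * 7 = 3*7 = 21
  bit 2 = 1: r = r^2 * 7 mod 23 = 21^2 * 7 = 4*7 = 5
  bit 3 = 1: r = r^2 * 7 mod 23 = 5^2 * 7 = 2*7 = 14
  -> B = 14
s = B^a = 14^3 mod 23  (bits of 3 = 11)
  bit 0 = 1: r = r^2 * 14 mod 23 = 1^2 * 14 = 1*14 = 14
  bit 1 = 1: r = r^2 * 14 mod 23 = 14^2 * 14 = 12*14 = 7
  -> s = B^a = 7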